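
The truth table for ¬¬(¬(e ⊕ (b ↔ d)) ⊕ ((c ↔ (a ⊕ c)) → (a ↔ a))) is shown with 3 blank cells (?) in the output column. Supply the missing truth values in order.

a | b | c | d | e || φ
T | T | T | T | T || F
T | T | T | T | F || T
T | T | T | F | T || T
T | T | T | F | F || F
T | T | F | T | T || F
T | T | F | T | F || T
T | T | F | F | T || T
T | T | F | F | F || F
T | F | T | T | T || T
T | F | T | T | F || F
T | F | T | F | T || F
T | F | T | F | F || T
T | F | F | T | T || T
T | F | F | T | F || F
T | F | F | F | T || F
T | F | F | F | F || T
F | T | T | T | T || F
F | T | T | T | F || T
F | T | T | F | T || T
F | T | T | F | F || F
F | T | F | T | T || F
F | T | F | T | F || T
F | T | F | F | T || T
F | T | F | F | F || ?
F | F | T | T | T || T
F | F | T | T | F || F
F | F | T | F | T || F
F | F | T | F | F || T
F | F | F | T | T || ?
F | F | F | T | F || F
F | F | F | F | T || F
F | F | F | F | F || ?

F, T, T

Row a=F, b=T, c=F, d=F, e=F: (¬(e ⊕ (b ↔ d)) ⊕ ((c ↔ (a ⊕ c)) → (a ↔ a))) = F, ¬(¬(e ⊕ (b ↔ d)) ⊕ ((c ↔ (a ⊕ c)) → (a ↔ a))) = T, so the formula = F.
Row a=F, b=F, c=F, d=T, e=T: (¬(e ⊕ (b ↔ d)) ⊕ ((c ↔ (a ⊕ c)) → (a ↔ a))) = T, ¬(¬(e ⊕ (b ↔ d)) ⊕ ((c ↔ (a ⊕ c)) → (a ↔ a))) = F, so the formula = T.
Row a=F, b=F, c=F, d=F, e=F: (¬(e ⊕ (b ↔ d)) ⊕ ((c ↔ (a ⊕ c)) → (a ↔ a))) = T, ¬(¬(e ⊕ (b ↔ d)) ⊕ ((c ↔ (a ⊕ c)) → (a ↔ a))) = F, so the formula = T.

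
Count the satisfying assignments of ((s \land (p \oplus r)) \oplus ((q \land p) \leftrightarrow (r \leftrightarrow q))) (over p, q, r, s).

p | q | r | s | φ
- | - | - | - | -
1 | 1 | 1 | 1 | 1
1 | 1 | 1 | 0 | 1
1 | 1 | 0 | 1 | 1
1 | 1 | 0 | 0 | 0
1 | 0 | 1 | 1 | 1
1 | 0 | 1 | 0 | 1
1 | 0 | 0 | 1 | 1
1 | 0 | 0 | 0 | 0
0 | 1 | 1 | 1 | 1
0 | 1 | 1 | 0 | 0
0 | 1 | 0 | 1 | 1
0 | 1 | 0 | 0 | 1
0 | 0 | 1 | 1 | 0
0 | 0 | 1 | 0 | 1
0 | 0 | 0 | 1 | 0
0 | 0 | 0 | 0 | 0
The formula is true on 10 of the 16 rows.

10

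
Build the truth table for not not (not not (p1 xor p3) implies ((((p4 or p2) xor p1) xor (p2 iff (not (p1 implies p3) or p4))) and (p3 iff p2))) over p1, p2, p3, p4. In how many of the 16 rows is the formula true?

10

p1 | p2 | p3 | p4 || (p1 xor p3) | not (p1 xor p3) | not not (p1 xor p3) | (p4 or p2) | ((p4 or p2) xor p1) | (p1 implies p3) | not (p1 implies p3) | (not (p1 implies p3) or p4) | (p3 iff p2) | φ
F  | F  | F  | F  ||      F      |        T        |          F          |     F      |          F          |        T        |          F          |              F              |      T      | T
F  | F  | F  | T  ||      F      |        T        |          F          |     T      |          T          |        T        |          F          |              T              |      T      | T
F  | F  | T  | F  ||      T      |        F        |          T          |     F      |          F          |        T        |          F          |              F              |      F      | F
F  | F  | T  | T  ||      T      |        F        |          T          |     T      |          T          |        T        |          F          |              T              |      F      | F
F  | T  | F  | F  ||      F      |        T        |          F          |     T      |          T          |        T        |          F          |              F              |      F      | T
F  | T  | F  | T  ||      F      |        T        |          F          |     T      |          T          |        T        |          F          |              T              |      F      | T
F  | T  | T  | F  ||      T      |        F        |          T          |     T      |          T          |        T        |          F          |              F              |      T      | T
F  | T  | T  | T  ||      T      |        F        |          T          |     T      |          T          |        T        |          F          |              T              |      T      | F
T  | F  | F  | F  ||      T      |        F        |          T          |     F      |          T          |        F        |          T          |              T              |      T      | T
T  | F  | F  | T  ||      T      |        F        |          T          |     T      |          F          |        F        |          T          |              T              |      T      | F
T  | F  | T  | F  ||      F      |        T        |          F          |     F      |          T          |        T        |          F          |              F              |      F      | T
T  | F  | T  | T  ||      F      |        T        |          F          |     T      |          F          |        T        |          F          |              T              |      F      | T
T  | T  | F  | F  ||      T      |        F        |          T          |     T      |          F          |        F        |          T          |              T              |      F      | F
T  | T  | F  | T  ||      T      |        F        |          T          |     T      |          F          |        F        |          T          |              T              |      F      | F
T  | T  | T  | F  ||      F      |        T        |          F          |     T      |          F          |        T        |          F          |              F              |      T      | T
T  | T  | T  | T  ||      F      |        T        |          F          |     T      |          F          |        T        |          F          |              T              |      T      | T
The formula is true on 10 of the 16 rows.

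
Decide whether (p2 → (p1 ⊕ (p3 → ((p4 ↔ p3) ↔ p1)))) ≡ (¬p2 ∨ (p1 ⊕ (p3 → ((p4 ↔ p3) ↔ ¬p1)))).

not equivalent

p1 | p2 | p3 | p4 || φ | ψ
F  | F  | F  | F  || T | T
F  | F  | F  | T  || T | T
F  | F  | T  | F  || T | T
F  | F  | T  | T  || T | T
F  | T  | F  | F  || T | T
F  | T  | F  | T  || T | T
F  | T  | T  | F  || T | F
F  | T  | T  | T  || F | T
T  | F  | F  | F  || T | T
T  | F  | F  | T  || T | T
T  | F  | T  | F  || T | T
T  | F  | T  | T  || T | T
T  | T  | F  | F  || F | F
T  | T  | F  | T  || F | F
T  | T  | T  | F  || T | F
T  | T  | T  | T  || F | T
The columns differ at p1=F, p2=T, p3=T, p4=F (φ=T, ψ=F), so they are not equivalent.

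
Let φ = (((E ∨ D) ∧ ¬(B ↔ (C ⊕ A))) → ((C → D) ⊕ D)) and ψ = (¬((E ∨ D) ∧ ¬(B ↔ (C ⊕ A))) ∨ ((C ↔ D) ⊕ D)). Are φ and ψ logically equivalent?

not equivalent

A | B | C | D | E | φ | ψ
- | - | - | - | - | - | -
T | T | T | T | T | F | F
T | T | T | T | F | F | F
T | T | T | F | T | F | F
T | T | T | F | F | T | T
T | T | F | T | T | T | T
T | T | F | T | F | T | T
T | T | F | F | T | T | T
T | T | F | F | F | T | T
T | F | T | T | T | T | T
T | F | T | T | F | T | T
T | F | T | F | T | T | T
T | F | T | F | F | T | T
T | F | F | T | T | F | T
T | F | F | T | F | F | T
T | F | F | F | T | T | T
T | F | F | F | F | T | T
F | T | T | T | T | T | T
F | T | T | T | F | T | T
F | T | T | F | T | T | T
F | T | T | F | F | T | T
F | T | F | T | T | F | T
F | T | F | T | F | F | T
F | T | F | F | T | T | T
F | T | F | F | F | T | T
F | F | T | T | T | F | F
F | F | T | T | F | F | F
F | F | T | F | T | F | F
F | F | T | F | F | T | T
F | F | F | T | T | T | T
F | F | F | T | F | T | T
F | F | F | F | T | T | T
F | F | F | F | F | T | T
The columns differ at A=T, B=F, C=F, D=T, E=T (φ=F, ψ=T), so they are not equivalent.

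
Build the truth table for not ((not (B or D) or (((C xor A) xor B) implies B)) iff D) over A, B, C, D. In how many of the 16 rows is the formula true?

A  B  C  D  |  (B or D)  not (B or D)  (C xor A)  ((C xor A) xor B)  φ
F  F  F  F  |     F           T            F              F          T
F  F  F  T  |     T           F            F              F          F
F  F  T  F  |     F           T            T              T          T
F  F  T  T  |     T           F            T              T          T
F  T  F  F  |     T           F            F              T          T
F  T  F  T  |     T           F            F              T          F
F  T  T  F  |     T           F            T              F          T
F  T  T  T  |     T           F            T              F          F
T  F  F  F  |     F           T            T              T          T
T  F  F  T  |     T           F            T              T          T
T  F  T  F  |     F           T            F              F          T
T  F  T  T  |     T           F            F              F          F
T  T  F  F  |     T           F            T              F          T
T  T  F  T  |     T           F            T              F          F
T  T  T  F  |     T           F            F              T          T
T  T  T  T  |     T           F            F              T          F
The formula is true on 10 of the 16 rows.

10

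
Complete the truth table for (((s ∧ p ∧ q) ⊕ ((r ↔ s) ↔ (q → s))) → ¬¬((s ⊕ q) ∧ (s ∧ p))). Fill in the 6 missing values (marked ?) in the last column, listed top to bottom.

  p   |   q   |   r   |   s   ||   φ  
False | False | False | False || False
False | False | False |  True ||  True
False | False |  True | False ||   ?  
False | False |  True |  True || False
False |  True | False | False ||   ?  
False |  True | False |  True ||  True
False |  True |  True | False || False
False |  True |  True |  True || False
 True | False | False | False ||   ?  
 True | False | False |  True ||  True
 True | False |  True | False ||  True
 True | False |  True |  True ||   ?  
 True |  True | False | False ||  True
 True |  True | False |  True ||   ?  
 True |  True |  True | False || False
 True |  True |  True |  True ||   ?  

Row p=False, q=False, r=True, s=False: ((s ∧ p ∧ q) ⊕ ((r ↔ s) ↔ (q → s))) = False, ¬¬((s ⊕ q) ∧ (s ∧ p)) = False, so the formula = True.
Row p=False, q=True, r=False, s=False: ((s ∧ p ∧ q) ⊕ ((r ↔ s) ↔ (q → s))) = False, ¬¬((s ⊕ q) ∧ (s ∧ p)) = False, so the formula = True.
Row p=True, q=False, r=False, s=False: ((s ∧ p ∧ q) ⊕ ((r ↔ s) ↔ (q → s))) = True, ¬¬((s ⊕ q) ∧ (s ∧ p)) = False, so the formula = False.
Row p=True, q=False, r=True, s=True: ((s ∧ p ∧ q) ⊕ ((r ↔ s) ↔ (q → s))) = True, ¬¬((s ⊕ q) ∧ (s ∧ p)) = True, so the formula = True.
Row p=True, q=True, r=False, s=True: ((s ∧ p ∧ q) ⊕ ((r ↔ s) ↔ (q → s))) = True, ¬¬((s ⊕ q) ∧ (s ∧ p)) = False, so the formula = False.
Row p=True, q=True, r=True, s=True: ((s ∧ p ∧ q) ⊕ ((r ↔ s) ↔ (q → s))) = False, ¬¬((s ⊕ q) ∧ (s ∧ p)) = False, so the formula = True.

True, True, False, True, False, True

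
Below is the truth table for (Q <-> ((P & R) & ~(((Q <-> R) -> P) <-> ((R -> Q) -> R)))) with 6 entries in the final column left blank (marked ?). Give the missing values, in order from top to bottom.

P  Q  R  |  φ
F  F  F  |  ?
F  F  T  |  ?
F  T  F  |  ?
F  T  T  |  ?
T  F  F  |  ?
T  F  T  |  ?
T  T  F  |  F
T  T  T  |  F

T, T, F, F, T, T

Row P=F, Q=F, R=F: ((P & R) & ~(((Q <-> R) -> P) <-> ((R -> Q) -> R))) = F, so the formula = T.
Row P=F, Q=F, R=T: ((P & R) & ~(((Q <-> R) -> P) <-> ((R -> Q) -> R))) = F, so the formula = T.
Row P=F, Q=T, R=F: ((P & R) & ~(((Q <-> R) -> P) <-> ((R -> Q) -> R))) = F, so the formula = F.
Row P=F, Q=T, R=T: ((P & R) & ~(((Q <-> R) -> P) <-> ((R -> Q) -> R))) = F, so the formula = F.
Row P=T, Q=F, R=F: ((P & R) & ~(((Q <-> R) -> P) <-> ((R -> Q) -> R))) = F, so the formula = T.
Row P=T, Q=F, R=T: ((P & R) & ~(((Q <-> R) -> P) <-> ((R -> Q) -> R))) = F, so the formula = T.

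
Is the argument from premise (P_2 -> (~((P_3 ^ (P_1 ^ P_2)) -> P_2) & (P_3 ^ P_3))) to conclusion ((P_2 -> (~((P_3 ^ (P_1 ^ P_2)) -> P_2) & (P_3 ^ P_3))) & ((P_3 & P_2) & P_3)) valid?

P_1 | P_2 | P_3 | φ | ψ
--- | --- | --- | - | -
 F  |  F  |  F  | T | F
 F  |  F  |  T  | T | F
 F  |  T  |  F  | F | F
 F  |  T  |  T  | F | F
 T  |  F  |  F  | T | F
 T  |  F  |  T  | T | F
 T  |  T  |  F  | F | F
 T  |  T  |  T  | F | F
At P_1=F, P_2=F, P_3=F we have φ true but ψ false, so φ does not entail ψ.

no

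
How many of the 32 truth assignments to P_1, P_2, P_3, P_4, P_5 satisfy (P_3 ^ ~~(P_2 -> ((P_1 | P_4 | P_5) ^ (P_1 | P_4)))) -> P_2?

P_1  P_2  P_3  P_4  P_5  |  φ
 F    F    F    F    F   |  F
 F    F    F    F    T   |  F
 F    F    F    T    F   |  F
 F    F    F    T    T   |  F
 F    F    T    F    F   |  T
 F    F    T    F    T   |  T
 F    F    T    T    F   |  T
 F    F    T    T    T   |  T
 F    T    F    F    F   |  T
 F    T    F    F    T   |  T
 F    T    F    T    F   |  T
 F    T    F    T    T   |  T
 F    T    T    F    F   |  T
 F    T    T    F    T   |  T
 F    T    T    T    F   |  T
 F    T    T    T    T   |  T
 T    F    F    F    F   |  F
 T    F    F    F    T   |  F
 T    F    F    T    F   |  F
 T    F    F    T    T   |  F
 T    F    T    F    F   |  T
 T    F    T    F    T   |  T
 T    F    T    T    F   |  T
 T    F    T    T    T   |  T
 T    T    F    F    F   |  T
 T    T    F    F    T   |  T
 T    T    F    T    F   |  T
 T    T    F    T    T   |  T
 T    T    T    F    F   |  T
 T    T    T    F    T   |  T
 T    T    T    T    F   |  T
 T    T    T    T    T   |  T
The formula is true on 24 of the 32 rows.

24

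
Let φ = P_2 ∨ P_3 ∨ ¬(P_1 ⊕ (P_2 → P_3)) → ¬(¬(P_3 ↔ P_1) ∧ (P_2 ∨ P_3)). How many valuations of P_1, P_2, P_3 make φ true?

 P_1  |  P_2  |  P_3  |   φ  
----- | ----- | ----- | -----
False | False | False |  True
False | False |  True | False
False |  True | False |  True
False |  True |  True | False
 True | False | False |  True
 True | False |  True |  True
 True |  True | False | False
 True |  True |  True |  True
The formula is true on 5 of the 8 rows.

5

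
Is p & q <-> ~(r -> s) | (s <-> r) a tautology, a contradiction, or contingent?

p  q  r  s     (p & q)  (r -> s)  ~(r -> s)  (s <-> r)  (~(r -> s) | (s <-> r))  φ
F  F  F  F        F        T          F          T                 T             F
F  F  F  T        F        T          F          F                 F             T
F  F  T  F        F        F          T          F                 T             F
F  F  T  T        F        T          F          T                 T             F
F  T  F  F        F        T          F          T                 T             F
F  T  F  T        F        T          F          F                 F             T
F  T  T  F        F        F          T          F                 T             F
F  T  T  T        F        T          F          T                 T             F
T  F  F  F        F        T          F          T                 T             F
T  F  F  T        F        T          F          F                 F             T
T  F  T  F        F        F          T          F                 T             F
T  F  T  T        F        T          F          T                 T             F
T  T  F  F        T        T          F          T                 T             T
T  T  F  T        T        T          F          F                 F             F
T  T  T  F        T        F          T          F                 T             T
T  T  T  T        T        T          F          T                 T             T
6 of 16 rows are T, so the formula is contingent.

contingent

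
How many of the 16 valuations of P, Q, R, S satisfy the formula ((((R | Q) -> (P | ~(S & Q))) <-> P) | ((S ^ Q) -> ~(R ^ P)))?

14

P  Q  R  S     (R | Q)  (S & Q)  ~(S & Q)  (P | ~(S & Q))  ((R | Q) -> (P | ~(S & Q)))  (S ^ Q)  (R ^ P)  ~(R ^ P)  ((S ^ Q) -> ~(R ^ P))  φ
T  T  T  T        T        T        F            T                      T                  F        F        T                T            T
T  T  T  F        T        F        T            T                      T                  T        F        T                T            T
T  T  F  T        T        T        F            T                      T                  F        T        F                T            T
T  T  F  F        T        F        T            T                      T                  T        T        F                F            T
T  F  T  T        T        F        T            T                      T                  T        F        T                T            T
T  F  T  F        T        F        T            T                      T                  F        F        T                T            T
T  F  F  T        F        F        T            T                      T                  T        T        F                F            T
T  F  F  F        F        F        T            T                      T                  F        T        F                T            T
F  T  T  T        T        T        F            F                      F                  F        T        F                T            T
F  T  T  F        T        F        T            T                      T                  T        T        F                F            F
F  T  F  T        T        T        F            F                      F                  F        F        T                T            T
F  T  F  F        T        F        T            T                      T                  T        F        T                T            T
F  F  T  T        T        F        T            T                      T                  T        T        F                F            F
F  F  T  F        T        F        T            T                      T                  F        T        F                T            T
F  F  F  T        F        F        T            T                      T                  T        F        T                T            T
F  F  F  F        F        F        T            T                      T                  F        F        T                T            T
The formula is true on 14 of the 16 rows.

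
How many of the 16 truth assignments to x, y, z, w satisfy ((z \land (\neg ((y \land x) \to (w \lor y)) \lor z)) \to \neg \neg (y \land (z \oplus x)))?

10

x  y  z  w  |  φ
1  1  1  1  |  0
1  1  1  0  |  0
1  1  0  1  |  1
1  1  0  0  |  1
1  0  1  1  |  0
1  0  1  0  |  0
1  0  0  1  |  1
1  0  0  0  |  1
0  1  1  1  |  1
0  1  1  0  |  1
0  1  0  1  |  1
0  1  0  0  |  1
0  0  1  1  |  0
0  0  1  0  |  0
0  0  0  1  |  1
0  0  0  0  |  1
The formula is true on 10 of the 16 rows.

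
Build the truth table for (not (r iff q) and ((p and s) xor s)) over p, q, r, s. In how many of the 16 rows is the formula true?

  p   |   q   |   r   |   s   |   φ  
----- | ----- | ----- | ----- | -----
False | False | False | False | False
False | False | False |  True | False
False | False |  True | False | False
False | False |  True |  True |  True
False |  True | False | False | False
False |  True | False |  True |  True
False |  True |  True | False | False
False |  True |  True |  True | False
 True | False | False | False | False
 True | False | False |  True | False
 True | False |  True | False | False
 True | False |  True |  True | False
 True |  True | False | False | False
 True |  True | False |  True | False
 True |  True |  True | False | False
 True |  True |  True |  True | False
The formula is true on 2 of the 16 rows.

2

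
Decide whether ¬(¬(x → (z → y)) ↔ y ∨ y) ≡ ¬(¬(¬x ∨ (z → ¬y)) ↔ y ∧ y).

not equivalent

x | y | z | φ | ψ
- | - | - | - | -
1 | 1 | 1 | 1 | 0
1 | 1 | 0 | 1 | 1
1 | 0 | 1 | 1 | 0
1 | 0 | 0 | 0 | 0
0 | 1 | 1 | 1 | 1
0 | 1 | 0 | 1 | 1
0 | 0 | 1 | 0 | 0
0 | 0 | 0 | 0 | 0
The columns differ at x=1, y=1, z=1 (φ=1, ψ=0), so they are not equivalent.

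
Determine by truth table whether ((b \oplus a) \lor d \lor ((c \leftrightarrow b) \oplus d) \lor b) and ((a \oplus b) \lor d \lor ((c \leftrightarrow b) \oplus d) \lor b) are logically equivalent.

equivalent

a  b  c  d  |  φ  ψ
T  T  T  T  |  T  T
T  T  T  F  |  T  T
T  T  F  T  |  T  T
T  T  F  F  |  T  T
T  F  T  T  |  T  T
T  F  T  F  |  T  T
T  F  F  T  |  T  T
T  F  F  F  |  T  T
F  T  T  T  |  T  T
F  T  T  F  |  T  T
F  T  F  T  |  T  T
F  T  F  F  |  T  T
F  F  T  T  |  T  T
F  F  T  F  |  F  F
F  F  F  T  |  T  T
F  F  F  F  |  T  T
The columns for φ and ψ agree on every row, so they are logically equivalent.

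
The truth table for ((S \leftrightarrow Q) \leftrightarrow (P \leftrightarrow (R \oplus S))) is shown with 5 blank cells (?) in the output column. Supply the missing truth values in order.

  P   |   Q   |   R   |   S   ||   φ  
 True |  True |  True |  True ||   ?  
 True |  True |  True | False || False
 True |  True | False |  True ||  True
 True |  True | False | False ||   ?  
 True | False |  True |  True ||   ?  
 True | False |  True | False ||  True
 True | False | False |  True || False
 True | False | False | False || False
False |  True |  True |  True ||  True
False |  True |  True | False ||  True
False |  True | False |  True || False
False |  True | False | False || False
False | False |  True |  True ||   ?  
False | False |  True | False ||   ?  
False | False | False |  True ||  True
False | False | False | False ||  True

Row P=True, Q=True, R=True, S=True: (S \leftrightarrow Q) = True, (P \leftrightarrow (R \oplus S)) = False, so the formula = False.
Row P=True, Q=True, R=False, S=False: (S \leftrightarrow Q) = False, (P \leftrightarrow (R \oplus S)) = False, so the formula = True.
Row P=True, Q=False, R=True, S=True: (S \leftrightarrow Q) = False, (P \leftrightarrow (R \oplus S)) = False, so the formula = True.
Row P=False, Q=False, R=True, S=True: (S \leftrightarrow Q) = False, (P \leftrightarrow (R \oplus S)) = True, so the formula = False.
Row P=False, Q=False, R=True, S=False: (S \leftrightarrow Q) = True, (P \leftrightarrow (R \oplus S)) = False, so the formula = False.

False, True, True, False, False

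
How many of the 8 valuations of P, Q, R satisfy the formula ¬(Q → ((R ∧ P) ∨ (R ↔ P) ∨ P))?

1

  P   |   Q   |   R   | (R ∧ P) | (R ↔ P) | ((R ∧ P) ∨ (R ↔ P) ∨ P) | ¬(Q → ((R ∧ P) ∨ (R ↔ P) ∨ P))
----- | ----- | ----- | ------- | ------- | ----------------------- | ------------------------------
False | False | False |  False  |   True  |           True          |             False             
False | False |  True |  False  |  False  |          False          |             False             
False |  True | False |  False  |   True  |           True          |             False             
False |  True |  True |  False  |  False  |          False          |              True             
 True | False | False |  False  |  False  |           True          |             False             
 True | False |  True |   True  |   True  |           True          |             False             
 True |  True | False |  False  |  False  |           True          |             False             
 True |  True |  True |   True  |   True  |           True          |             False             
The formula is true on 1 of the 8 rows.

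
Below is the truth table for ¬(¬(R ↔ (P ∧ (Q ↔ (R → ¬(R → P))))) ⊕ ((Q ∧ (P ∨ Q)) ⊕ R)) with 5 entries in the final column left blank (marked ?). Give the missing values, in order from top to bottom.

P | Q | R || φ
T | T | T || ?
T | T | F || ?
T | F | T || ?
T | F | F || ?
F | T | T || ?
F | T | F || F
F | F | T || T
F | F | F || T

Row P=T, Q=T, R=T: ¬(R ↔ (P ∧ (Q ↔ (R → ¬(R → P))))) = T, ((Q ∧ (P ∨ Q)) ⊕ R) = F, (¬(R ↔ (P ∧ (Q ↔ (R → ¬(R → P))))) ⊕ ((Q ∧ (P ∨ Q)) ⊕ R)) = T, so the formula = F.
Row P=T, Q=T, R=F: ¬(R ↔ (P ∧ (Q ↔ (R → ¬(R → P))))) = T, ((Q ∧ (P ∨ Q)) ⊕ R) = T, (¬(R ↔ (P ∧ (Q ↔ (R → ¬(R → P))))) ⊕ ((Q ∧ (P ∨ Q)) ⊕ R)) = F, so the formula = T.
Row P=T, Q=F, R=T: ¬(R ↔ (P ∧ (Q ↔ (R → ¬(R → P))))) = F, ((Q ∧ (P ∨ Q)) ⊕ R) = T, (¬(R ↔ (P ∧ (Q ↔ (R → ¬(R → P))))) ⊕ ((Q ∧ (P ∨ Q)) ⊕ R)) = T, so the formula = F.
Row P=T, Q=F, R=F: ¬(R ↔ (P ∧ (Q ↔ (R → ¬(R → P))))) = F, ((Q ∧ (P ∨ Q)) ⊕ R) = F, (¬(R ↔ (P ∧ (Q ↔ (R → ¬(R → P))))) ⊕ ((Q ∧ (P ∨ Q)) ⊕ R)) = F, so the formula = T.
Row P=F, Q=T, R=T: ¬(R ↔ (P ∧ (Q ↔ (R → ¬(R → P))))) = T, ((Q ∧ (P ∨ Q)) ⊕ R) = F, (¬(R ↔ (P ∧ (Q ↔ (R → ¬(R → P))))) ⊕ ((Q ∧ (P ∨ Q)) ⊕ R)) = T, so the formula = F.

F, T, F, T, F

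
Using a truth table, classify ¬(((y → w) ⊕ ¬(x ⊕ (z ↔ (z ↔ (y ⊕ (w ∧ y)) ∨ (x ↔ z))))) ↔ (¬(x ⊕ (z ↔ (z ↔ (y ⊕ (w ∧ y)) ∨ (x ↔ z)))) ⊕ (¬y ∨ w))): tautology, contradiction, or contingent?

x | y | z | w | (y → w) | (w ∧ y) | (y ⊕ (w ∧ y)) | (x ↔ z) | ((y ⊕ (w ∧ y)) ∨ (x ↔ z)) | ¬y | (¬y ∨ w) | φ
- | - | - | - | ------- | ------- | ------------- | ------- | ------------------------- | -- | -------- | -
0 | 0 | 0 | 0 |    1    |    0    |       0       |    1    |             1             | 1  |    1     | 0
0 | 0 | 0 | 1 |    1    |    0    |       0       |    1    |             1             | 1  |    1     | 0
0 | 0 | 1 | 0 |    1    |    0    |       0       |    0    |             0             | 1  |    1     | 0
0 | 0 | 1 | 1 |    1    |    0    |       0       |    0    |             0             | 1  |    1     | 0
0 | 1 | 0 | 0 |    0    |    0    |       1       |    1    |             1             | 0  |    0     | 0
0 | 1 | 0 | 1 |    1    |    1    |       0       |    1    |             1             | 0  |    1     | 0
0 | 1 | 1 | 0 |    0    |    0    |       1       |    0    |             1             | 0  |    0     | 0
0 | 1 | 1 | 1 |    1    |    1    |       0       |    0    |             0             | 0  |    1     | 0
1 | 0 | 0 | 0 |    1    |    0    |       0       |    0    |             0             | 1  |    1     | 0
1 | 0 | 0 | 1 |    1    |    0    |       0       |    0    |             0             | 1  |    1     | 0
1 | 0 | 1 | 0 |    1    |    0    |       0       |    1    |             1             | 1  |    1     | 0
1 | 0 | 1 | 1 |    1    |    0    |       0       |    1    |             1             | 1  |    1     | 0
1 | 1 | 0 | 0 |    0    |    0    |       1       |    0    |             1             | 0  |    0     | 0
1 | 1 | 0 | 1 |    1    |    1    |       0       |    0    |             0             | 0  |    1     | 0
1 | 1 | 1 | 0 |    0    |    0    |       1       |    1    |             1             | 0  |    0     | 0
1 | 1 | 1 | 1 |    1    |    1    |       0       |    1    |             1             | 0  |    1     | 0
Every row is 0, so the formula is a contradiction.

contradiction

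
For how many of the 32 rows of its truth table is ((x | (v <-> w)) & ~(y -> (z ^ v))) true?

x | y | z | w | v || φ
T | T | T | T | T || T
T | T | T | T | F || F
T | T | T | F | T || T
T | T | T | F | F || F
T | T | F | T | T || F
T | T | F | T | F || T
T | T | F | F | T || F
T | T | F | F | F || T
T | F | T | T | T || F
T | F | T | T | F || F
T | F | T | F | T || F
T | F | T | F | F || F
T | F | F | T | T || F
T | F | F | T | F || F
T | F | F | F | T || F
T | F | F | F | F || F
F | T | T | T | T || T
F | T | T | T | F || F
F | T | T | F | T || F
F | T | T | F | F || F
F | T | F | T | T || F
F | T | F | T | F || F
F | T | F | F | T || F
F | T | F | F | F || T
F | F | T | T | T || F
F | F | T | T | F || F
F | F | T | F | T || F
F | F | T | F | F || F
F | F | F | T | T || F
F | F | F | T | F || F
F | F | F | F | T || F
F | F | F | F | F || F
The formula is true on 6 of the 32 rows.

6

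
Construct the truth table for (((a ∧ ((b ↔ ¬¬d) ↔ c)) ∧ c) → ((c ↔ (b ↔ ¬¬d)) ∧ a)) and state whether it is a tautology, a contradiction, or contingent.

a | b | c | d || ¬d | ¬¬d | (b ↔ ¬¬d) | ((b ↔ ¬¬d) ↔ c) | (a ∧ ((b ↔ ¬¬d) ↔ c)) | ((a ∧ ((b ↔ ¬¬d) ↔ c)) ∧ c) | (c ↔ (b ↔ ¬¬d)) | ((c ↔ (b ↔ ¬¬d)) ∧ a) | φ
T | T | T | T || F  |  T  |     T     |        T        |           T           |              T              |        T        |           T           | T
T | T | T | F || T  |  F  |     F     |        F        |           F           |              F              |        F        |           F           | T
T | T | F | T || F  |  T  |     T     |        F        |           F           |              F              |        F        |           F           | T
T | T | F | F || T  |  F  |     F     |        T        |           T           |              F              |        T        |           T           | T
T | F | T | T || F  |  T  |     F     |        F        |           F           |              F              |        F        |           F           | T
T | F | T | F || T  |  F  |     T     |        T        |           T           |              T              |        T        |           T           | T
T | F | F | T || F  |  T  |     F     |        T        |           T           |              F              |        T        |           T           | T
T | F | F | F || T  |  F  |     T     |        F        |           F           |              F              |        F        |           F           | T
F | T | T | T || F  |  T  |     T     |        T        |           F           |              F              |        T        |           F           | T
F | T | T | F || T  |  F  |     F     |        F        |           F           |              F              |        F        |           F           | T
F | T | F | T || F  |  T  |     T     |        F        |           F           |              F              |        F        |           F           | T
F | T | F | F || T  |  F  |     F     |        T        |           F           |              F              |        T        |           F           | T
F | F | T | T || F  |  T  |     F     |        F        |           F           |              F              |        F        |           F           | T
F | F | T | F || T  |  F  |     T     |        T        |           F           |              F              |        T        |           F           | T
F | F | F | T || F  |  T  |     F     |        T        |           F           |              F              |        T        |           F           | T
F | F | F | F || T  |  F  |     T     |        F        |           F           |              F              |        F        |           F           | T
Every row is T, so the formula is a tautology.

tautology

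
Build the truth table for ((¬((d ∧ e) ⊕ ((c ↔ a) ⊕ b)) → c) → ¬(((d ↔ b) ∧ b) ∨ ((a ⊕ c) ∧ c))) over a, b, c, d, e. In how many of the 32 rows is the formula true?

20

a | b | c | d | e | φ
- | - | - | - | - | -
0 | 0 | 0 | 0 | 0 | 1
0 | 0 | 0 | 0 | 1 | 1
0 | 0 | 0 | 1 | 0 | 1
0 | 0 | 0 | 1 | 1 | 1
0 | 0 | 1 | 0 | 0 | 0
0 | 0 | 1 | 0 | 1 | 0
0 | 0 | 1 | 1 | 0 | 0
0 | 0 | 1 | 1 | 1 | 0
0 | 1 | 0 | 0 | 0 | 1
0 | 1 | 0 | 0 | 1 | 1
0 | 1 | 0 | 1 | 0 | 1
0 | 1 | 0 | 1 | 1 | 0
0 | 1 | 1 | 0 | 0 | 0
0 | 1 | 1 | 0 | 1 | 0
0 | 1 | 1 | 1 | 0 | 0
0 | 1 | 1 | 1 | 1 | 0
1 | 0 | 0 | 0 | 0 | 1
1 | 0 | 0 | 0 | 1 | 1
1 | 0 | 0 | 1 | 0 | 1
1 | 0 | 0 | 1 | 1 | 1
1 | 0 | 1 | 0 | 0 | 1
1 | 0 | 1 | 0 | 1 | 1
1 | 0 | 1 | 1 | 0 | 1
1 | 0 | 1 | 1 | 1 | 1
1 | 1 | 0 | 0 | 0 | 1
1 | 1 | 0 | 0 | 1 | 1
1 | 1 | 0 | 1 | 0 | 0
1 | 1 | 0 | 1 | 1 | 1
1 | 1 | 1 | 0 | 0 | 1
1 | 1 | 1 | 0 | 1 | 1
1 | 1 | 1 | 1 | 0 | 0
1 | 1 | 1 | 1 | 1 | 0
The formula is true on 20 of the 32 rows.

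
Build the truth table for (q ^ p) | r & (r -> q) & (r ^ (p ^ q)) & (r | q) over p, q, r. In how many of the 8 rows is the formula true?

p  q  r     (q ^ p)  (r -> q)  (p ^ q)  (r ^ (p ^ q))  ((r -> q) & (r ^ (p ^ q)))  (r | q)  φ
T  T  T        F        T         F           T                    T                  T     T
T  T  F        F        T         F           F                    F                  T     F
T  F  T        T        F         T           F                    F                  T     T
T  F  F        T        T         T           T                    T                  F     T
F  T  T        T        T         T           F                    F                  T     T
F  T  F        T        T         T           T                    T                  T     T
F  F  T        F        F         F           T                    F                  T     F
F  F  F        F        T         F           F                    F                  F     F
The formula is true on 5 of the 8 rows.

5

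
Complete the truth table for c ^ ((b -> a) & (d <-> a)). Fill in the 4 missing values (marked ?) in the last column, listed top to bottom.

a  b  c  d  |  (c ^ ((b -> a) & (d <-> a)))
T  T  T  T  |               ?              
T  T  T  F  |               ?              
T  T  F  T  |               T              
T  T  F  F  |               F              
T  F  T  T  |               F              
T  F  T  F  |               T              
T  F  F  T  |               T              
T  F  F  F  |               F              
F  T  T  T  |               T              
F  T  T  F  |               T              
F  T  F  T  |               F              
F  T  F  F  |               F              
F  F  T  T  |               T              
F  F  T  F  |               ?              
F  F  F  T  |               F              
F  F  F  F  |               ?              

F, T, F, T

Row a=T, b=T, c=T, d=T: ((b -> a) & (d <-> a)) = T, so (c ^ ((b -> a) & (d <-> a))) = F.
Row a=T, b=T, c=T, d=F: ((b -> a) & (d <-> a)) = F, so (c ^ ((b -> a) & (d <-> a))) = T.
Row a=F, b=F, c=T, d=F: ((b -> a) & (d <-> a)) = T, so (c ^ ((b -> a) & (d <-> a))) = F.
Row a=F, b=F, c=F, d=F: ((b -> a) & (d <-> a)) = T, so (c ^ ((b -> a) & (d <-> a))) = T.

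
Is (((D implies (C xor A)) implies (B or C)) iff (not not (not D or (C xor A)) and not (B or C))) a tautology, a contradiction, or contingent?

A | B | C | D | φ
- | - | - | - | -
T | T | T | T | F
T | T | T | F | F
T | T | F | T | F
T | T | F | F | F
T | F | T | T | F
T | F | T | F | F
T | F | F | T | F
T | F | F | F | F
F | T | T | T | F
F | T | T | F | F
F | T | F | T | F
F | T | F | F | F
F | F | T | T | F
F | F | T | F | F
F | F | F | T | F
F | F | F | F | F
Every row is F, so the formula is a contradiction.

contradiction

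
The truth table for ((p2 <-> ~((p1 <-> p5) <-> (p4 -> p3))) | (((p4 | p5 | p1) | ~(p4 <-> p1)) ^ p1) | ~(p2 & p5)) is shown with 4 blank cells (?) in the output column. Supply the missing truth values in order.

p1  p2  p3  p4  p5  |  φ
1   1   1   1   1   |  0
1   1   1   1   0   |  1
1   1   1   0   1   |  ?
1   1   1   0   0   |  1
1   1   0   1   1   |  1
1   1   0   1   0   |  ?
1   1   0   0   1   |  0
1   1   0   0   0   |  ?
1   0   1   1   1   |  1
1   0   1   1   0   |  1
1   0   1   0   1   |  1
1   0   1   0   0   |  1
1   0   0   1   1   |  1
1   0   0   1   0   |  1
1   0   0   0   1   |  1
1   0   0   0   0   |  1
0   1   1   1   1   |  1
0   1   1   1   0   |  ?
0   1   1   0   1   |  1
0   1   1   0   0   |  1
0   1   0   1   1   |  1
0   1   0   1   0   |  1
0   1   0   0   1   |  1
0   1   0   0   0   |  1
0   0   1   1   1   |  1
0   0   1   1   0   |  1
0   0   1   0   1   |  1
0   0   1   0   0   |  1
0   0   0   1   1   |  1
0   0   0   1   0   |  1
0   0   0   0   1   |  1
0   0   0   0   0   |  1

0, 1, 1, 1

Row p1=1, p2=1, p3=1, p4=0, p5=1: (p2 <-> ~((p1 <-> p5) <-> (p4 -> p3))) = 0, (((p4 | p5 | p1) | ~(p4 <-> p1)) ^ p1) = 0, ~(p2 & p5) = 0, so the formula = 0.
Row p1=1, p2=1, p3=0, p4=1, p5=0: (p2 <-> ~((p1 <-> p5) <-> (p4 -> p3))) = 0, (((p4 | p5 | p1) | ~(p4 <-> p1)) ^ p1) = 0, ~(p2 & p5) = 1, so the formula = 1.
Row p1=1, p2=1, p3=0, p4=0, p5=0: (p2 <-> ~((p1 <-> p5) <-> (p4 -> p3))) = 1, (((p4 | p5 | p1) | ~(p4 <-> p1)) ^ p1) = 0, ~(p2 & p5) = 1, so the formula = 1.
Row p1=0, p2=1, p3=1, p4=1, p5=0: (p2 <-> ~((p1 <-> p5) <-> (p4 -> p3))) = 0, (((p4 | p5 | p1) | ~(p4 <-> p1)) ^ p1) = 1, ~(p2 & p5) = 1, so the formula = 1.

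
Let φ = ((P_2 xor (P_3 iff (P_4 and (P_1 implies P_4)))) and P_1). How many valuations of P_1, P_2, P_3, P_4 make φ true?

4

P_1 | P_2 | P_3 | P_4 | φ
--- | --- | --- | --- | -
 1  |  1  |  1  |  1  | 0
 1  |  1  |  1  |  0  | 1
 1  |  1  |  0  |  1  | 1
 1  |  1  |  0  |  0  | 0
 1  |  0  |  1  |  1  | 1
 1  |  0  |  1  |  0  | 0
 1  |  0  |  0  |  1  | 0
 1  |  0  |  0  |  0  | 1
 0  |  1  |  1  |  1  | 0
 0  |  1  |  1  |  0  | 0
 0  |  1  |  0  |  1  | 0
 0  |  1  |  0  |  0  | 0
 0  |  0  |  1  |  1  | 0
 0  |  0  |  1  |  0  | 0
 0  |  0  |  0  |  1  | 0
 0  |  0  |  0  |  0  | 0
The formula is true on 4 of the 16 rows.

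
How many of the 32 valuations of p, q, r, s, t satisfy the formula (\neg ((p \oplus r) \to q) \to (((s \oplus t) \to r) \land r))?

p | q | r | s | t | φ
- | - | - | - | - | -
F | F | F | F | F | T
F | F | F | F | T | T
F | F | F | T | F | T
F | F | F | T | T | T
F | F | T | F | F | T
F | F | T | F | T | T
F | F | T | T | F | T
F | F | T | T | T | T
F | T | F | F | F | T
F | T | F | F | T | T
F | T | F | T | F | T
F | T | F | T | T | T
F | T | T | F | F | T
F | T | T | F | T | T
F | T | T | T | F | T
F | T | T | T | T | T
T | F | F | F | F | F
T | F | F | F | T | F
T | F | F | T | F | F
T | F | F | T | T | F
T | F | T | F | F | T
T | F | T | F | T | T
T | F | T | T | F | T
T | F | T | T | T | T
T | T | F | F | F | T
T | T | F | F | T | T
T | T | F | T | F | T
T | T | F | T | T | T
T | T | T | F | F | T
T | T | T | F | T | T
T | T | T | T | F | T
T | T | T | T | T | T
The formula is true on 28 of the 32 rows.

28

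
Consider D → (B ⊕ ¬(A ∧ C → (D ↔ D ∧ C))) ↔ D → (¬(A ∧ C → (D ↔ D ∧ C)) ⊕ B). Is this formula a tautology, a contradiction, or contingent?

tautology

A | B | C | D || (A ∧ C) | (D ∧ C) | (D ↔ (D ∧ C)) | ((A ∧ C) → (D ↔ (D ∧ C))) | ¬((A ∧ C) → (D ↔ (D ∧ C))) | φ
T | T | T | T ||    T    |    T    |       T       |             T             |             F              | T
T | T | T | F ||    T    |    F    |       T       |             T             |             F              | T
T | T | F | T ||    F    |    F    |       F       |             T             |             F              | T
T | T | F | F ||    F    |    F    |       T       |             T             |             F              | T
T | F | T | T ||    T    |    T    |       T       |             T             |             F              | T
T | F | T | F ||    T    |    F    |       T       |             T             |             F              | T
T | F | F | T ||    F    |    F    |       F       |             T             |             F              | T
T | F | F | F ||    F    |    F    |       T       |             T             |             F              | T
F | T | T | T ||    F    |    T    |       T       |             T             |             F              | T
F | T | T | F ||    F    |    F    |       T       |             T             |             F              | T
F | T | F | T ||    F    |    F    |       F       |             T             |             F              | T
F | T | F | F ||    F    |    F    |       T       |             T             |             F              | T
F | F | T | T ||    F    |    T    |       T       |             T             |             F              | T
F | F | T | F ||    F    |    F    |       T       |             T             |             F              | T
F | F | F | T ||    F    |    F    |       F       |             T             |             F              | T
F | F | F | F ||    F    |    F    |       T       |             T             |             F              | T
Every row is T, so the formula is a tautology.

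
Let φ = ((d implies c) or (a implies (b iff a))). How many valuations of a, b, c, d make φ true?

a | b | c | d | φ
- | - | - | - | -
F | F | F | F | T
F | F | F | T | T
F | F | T | F | T
F | F | T | T | T
F | T | F | F | T
F | T | F | T | T
F | T | T | F | T
F | T | T | T | T
T | F | F | F | T
T | F | F | T | F
T | F | T | F | T
T | F | T | T | T
T | T | F | F | T
T | T | F | T | T
T | T | T | F | T
T | T | T | T | T
The formula is true on 15 of the 16 rows.

15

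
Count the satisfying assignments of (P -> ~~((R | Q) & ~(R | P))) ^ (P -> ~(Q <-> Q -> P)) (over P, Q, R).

2

P  Q  R     (R | Q)  (R | P)  ~(R | P)  ((R | Q) & ~(R | P))  ~((R | Q) & ~(R | P))  ~~((R | Q) & ~(R | P))  (Q -> P)  (Q <-> (Q -> P))  ~(Q <-> (Q -> P))  (P -> ~(Q <-> (Q -> P)))  φ
F  F  F        F        F        T               F                      T                      F                T             F                  T                     T              F
F  F  T        T        T        F               F                      T                      F                T             F                  T                     T              F
F  T  F        T        F        T               T                      F                      T                F             F                  T                     T              F
F  T  T        T        T        F               F                      T                      F                F             F                  T                     T              F
T  F  F        F        T        F               F                      T                      F                T             F                  T                     T              T
T  F  T        T        T        F               F                      T                      F                T             F                  T                     T              T
T  T  F        T        T        F               F                      T                      F                T             T                  F                     F              F
T  T  T        T        T        F               F                      T                      F                T             T                  F                     F              F
The formula is true on 2 of the 8 rows.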